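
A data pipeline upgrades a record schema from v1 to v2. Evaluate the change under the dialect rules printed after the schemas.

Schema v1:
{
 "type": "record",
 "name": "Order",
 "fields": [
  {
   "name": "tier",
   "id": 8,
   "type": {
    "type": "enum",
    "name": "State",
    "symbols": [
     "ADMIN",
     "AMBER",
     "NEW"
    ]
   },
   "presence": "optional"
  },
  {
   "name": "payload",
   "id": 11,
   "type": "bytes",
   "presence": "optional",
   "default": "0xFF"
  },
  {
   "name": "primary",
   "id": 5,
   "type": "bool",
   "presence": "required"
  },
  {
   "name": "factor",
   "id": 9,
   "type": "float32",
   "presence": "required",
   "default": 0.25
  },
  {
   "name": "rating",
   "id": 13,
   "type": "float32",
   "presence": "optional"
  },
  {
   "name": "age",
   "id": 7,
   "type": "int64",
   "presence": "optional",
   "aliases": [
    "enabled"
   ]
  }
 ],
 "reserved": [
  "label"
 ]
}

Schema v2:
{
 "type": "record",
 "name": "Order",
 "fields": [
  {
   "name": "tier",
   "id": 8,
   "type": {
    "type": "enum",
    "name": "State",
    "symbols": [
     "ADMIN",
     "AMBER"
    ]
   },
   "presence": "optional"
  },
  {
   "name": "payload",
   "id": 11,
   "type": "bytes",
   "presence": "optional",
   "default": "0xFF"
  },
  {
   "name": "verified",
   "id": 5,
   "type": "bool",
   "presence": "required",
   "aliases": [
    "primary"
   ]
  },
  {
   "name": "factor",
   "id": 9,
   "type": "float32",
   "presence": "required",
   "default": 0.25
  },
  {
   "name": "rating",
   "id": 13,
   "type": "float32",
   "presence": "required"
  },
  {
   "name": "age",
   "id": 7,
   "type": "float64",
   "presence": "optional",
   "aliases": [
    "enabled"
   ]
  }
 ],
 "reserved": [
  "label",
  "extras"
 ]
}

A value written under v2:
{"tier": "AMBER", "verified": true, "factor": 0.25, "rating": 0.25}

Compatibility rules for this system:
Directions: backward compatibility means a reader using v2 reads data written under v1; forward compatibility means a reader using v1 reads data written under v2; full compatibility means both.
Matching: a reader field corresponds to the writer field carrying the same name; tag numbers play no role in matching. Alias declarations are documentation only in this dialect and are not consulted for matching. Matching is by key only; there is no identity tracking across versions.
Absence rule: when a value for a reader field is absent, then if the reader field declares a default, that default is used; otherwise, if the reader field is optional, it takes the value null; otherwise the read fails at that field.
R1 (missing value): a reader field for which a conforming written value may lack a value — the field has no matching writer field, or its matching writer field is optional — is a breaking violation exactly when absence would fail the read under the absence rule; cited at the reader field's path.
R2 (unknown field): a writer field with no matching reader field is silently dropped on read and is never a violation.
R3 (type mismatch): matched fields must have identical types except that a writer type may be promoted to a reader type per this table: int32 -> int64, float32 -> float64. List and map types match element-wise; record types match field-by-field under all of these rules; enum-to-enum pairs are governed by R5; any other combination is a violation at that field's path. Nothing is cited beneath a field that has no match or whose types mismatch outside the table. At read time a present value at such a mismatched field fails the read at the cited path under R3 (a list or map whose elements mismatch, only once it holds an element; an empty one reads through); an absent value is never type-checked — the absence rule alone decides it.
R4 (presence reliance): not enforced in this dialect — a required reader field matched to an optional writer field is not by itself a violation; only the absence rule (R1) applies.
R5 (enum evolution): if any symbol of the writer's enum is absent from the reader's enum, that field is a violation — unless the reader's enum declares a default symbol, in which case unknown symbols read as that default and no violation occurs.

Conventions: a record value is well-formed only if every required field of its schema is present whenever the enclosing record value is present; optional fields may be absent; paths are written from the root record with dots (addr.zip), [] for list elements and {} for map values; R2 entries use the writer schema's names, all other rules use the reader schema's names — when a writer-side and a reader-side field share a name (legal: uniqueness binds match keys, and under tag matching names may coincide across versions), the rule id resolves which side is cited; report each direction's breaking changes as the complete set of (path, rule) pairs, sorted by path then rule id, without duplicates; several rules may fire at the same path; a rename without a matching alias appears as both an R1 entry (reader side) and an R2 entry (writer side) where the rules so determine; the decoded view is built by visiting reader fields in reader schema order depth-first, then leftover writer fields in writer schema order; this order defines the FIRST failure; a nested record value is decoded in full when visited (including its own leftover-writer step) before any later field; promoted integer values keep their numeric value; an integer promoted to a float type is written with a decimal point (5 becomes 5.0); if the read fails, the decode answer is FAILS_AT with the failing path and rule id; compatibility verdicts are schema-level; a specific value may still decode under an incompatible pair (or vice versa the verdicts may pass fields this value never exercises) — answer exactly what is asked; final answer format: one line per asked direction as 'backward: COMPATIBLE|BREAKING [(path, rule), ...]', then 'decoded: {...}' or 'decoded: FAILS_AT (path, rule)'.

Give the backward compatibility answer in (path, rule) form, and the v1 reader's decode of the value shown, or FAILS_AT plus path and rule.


backward: BREAKING [(age, R3), (rating, R1), (tier, R5), (verified, R1)]; decoded: FAILS_AT (primary, R1)

each type pair in Order: writer, then reader
backward on Order — v2 reading data written by v1:
  tier: paired with writer tier (State -> State; writer optional)
  payload: paired with writer payload (bytes -> bytes; writer optional)
  verified: no writer match
  factor: paired with writer factor (float32 -> float32; writer required)
  rating: paired with writer rating (float32 -> float32; writer optional)
  age: paired with writer age (int64 -> float64; writer optional)
  writer field primary has no reader counterpart
  breaking: (age, R3)
  breaking: (rating, R1)
  breaking: (tier, R5)
  breaking: (verified, R1)
  => backward verdict for Order: BREAKING, 4 violation(s)
migrating the Order value to v1:
  tier := "AMBER"
  payload := 0xFF (no value, default fills)
  read fails at primary under R1 (no fill)
  => FAILS_AT (primary, R1)


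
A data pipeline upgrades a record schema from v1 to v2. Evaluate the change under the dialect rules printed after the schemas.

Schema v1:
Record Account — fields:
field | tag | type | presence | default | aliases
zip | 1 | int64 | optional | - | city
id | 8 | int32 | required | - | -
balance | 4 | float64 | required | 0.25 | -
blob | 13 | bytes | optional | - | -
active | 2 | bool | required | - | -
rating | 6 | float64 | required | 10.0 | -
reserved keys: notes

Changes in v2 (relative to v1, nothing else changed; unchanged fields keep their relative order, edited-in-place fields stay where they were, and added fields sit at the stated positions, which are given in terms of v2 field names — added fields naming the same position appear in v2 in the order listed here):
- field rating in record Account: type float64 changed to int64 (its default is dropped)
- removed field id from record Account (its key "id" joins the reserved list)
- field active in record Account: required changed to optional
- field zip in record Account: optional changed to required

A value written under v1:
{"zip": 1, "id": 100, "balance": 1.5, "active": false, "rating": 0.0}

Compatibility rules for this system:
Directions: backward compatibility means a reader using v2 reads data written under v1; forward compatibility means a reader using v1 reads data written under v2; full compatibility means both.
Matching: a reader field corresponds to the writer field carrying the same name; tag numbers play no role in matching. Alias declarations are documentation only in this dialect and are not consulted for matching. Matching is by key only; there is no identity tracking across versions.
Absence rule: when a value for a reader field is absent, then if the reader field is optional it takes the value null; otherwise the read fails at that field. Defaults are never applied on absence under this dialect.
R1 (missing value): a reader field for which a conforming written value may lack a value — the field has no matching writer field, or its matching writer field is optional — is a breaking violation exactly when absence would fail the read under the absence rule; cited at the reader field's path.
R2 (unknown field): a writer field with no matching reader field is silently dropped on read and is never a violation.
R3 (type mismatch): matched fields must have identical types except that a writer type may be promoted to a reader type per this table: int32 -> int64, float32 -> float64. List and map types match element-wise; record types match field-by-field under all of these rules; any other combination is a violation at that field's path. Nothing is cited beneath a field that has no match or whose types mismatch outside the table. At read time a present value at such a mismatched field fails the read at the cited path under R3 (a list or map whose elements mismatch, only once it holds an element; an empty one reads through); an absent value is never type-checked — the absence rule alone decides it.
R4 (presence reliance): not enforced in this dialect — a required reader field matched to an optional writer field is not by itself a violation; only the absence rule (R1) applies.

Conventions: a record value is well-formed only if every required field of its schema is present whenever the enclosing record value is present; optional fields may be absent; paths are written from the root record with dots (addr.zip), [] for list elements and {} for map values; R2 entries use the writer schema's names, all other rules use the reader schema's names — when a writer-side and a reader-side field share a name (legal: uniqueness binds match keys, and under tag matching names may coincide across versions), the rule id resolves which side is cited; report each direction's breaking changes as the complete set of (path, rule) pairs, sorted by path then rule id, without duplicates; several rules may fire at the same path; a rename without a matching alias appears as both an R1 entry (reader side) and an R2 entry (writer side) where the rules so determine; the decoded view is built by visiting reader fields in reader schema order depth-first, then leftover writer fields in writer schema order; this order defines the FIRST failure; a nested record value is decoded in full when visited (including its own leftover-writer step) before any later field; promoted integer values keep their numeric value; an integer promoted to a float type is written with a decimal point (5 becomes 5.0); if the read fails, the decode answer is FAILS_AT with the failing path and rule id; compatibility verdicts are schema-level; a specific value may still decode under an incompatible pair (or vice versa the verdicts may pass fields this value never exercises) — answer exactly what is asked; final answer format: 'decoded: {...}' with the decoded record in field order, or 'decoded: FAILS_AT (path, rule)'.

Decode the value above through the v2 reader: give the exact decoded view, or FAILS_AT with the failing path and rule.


decoded: FAILS_AT (rating, R3)

in Account below, arrows point writer -> reader
decode walk for Account under reader schema v2:
  zip := 1
  balance := 1.5
  blob := null (absent, optional -> null)
  active := false
  read fails at rating under R3
  => FAILS_AT (rating, R3)
checking off the Account differences that do not matter here:
  removed field id from record Account (its key "id" joins the reserved list) -> changes Account's schema-level verdicts only — the decode of this value is the same
  field active in record Account: required changed to optional -> changes Account's schema-level verdicts only — the decode of this value is the same
  field zip in record Account: optional changed to required -> changes Account's schema-level verdicts only — the decode of this value is the same


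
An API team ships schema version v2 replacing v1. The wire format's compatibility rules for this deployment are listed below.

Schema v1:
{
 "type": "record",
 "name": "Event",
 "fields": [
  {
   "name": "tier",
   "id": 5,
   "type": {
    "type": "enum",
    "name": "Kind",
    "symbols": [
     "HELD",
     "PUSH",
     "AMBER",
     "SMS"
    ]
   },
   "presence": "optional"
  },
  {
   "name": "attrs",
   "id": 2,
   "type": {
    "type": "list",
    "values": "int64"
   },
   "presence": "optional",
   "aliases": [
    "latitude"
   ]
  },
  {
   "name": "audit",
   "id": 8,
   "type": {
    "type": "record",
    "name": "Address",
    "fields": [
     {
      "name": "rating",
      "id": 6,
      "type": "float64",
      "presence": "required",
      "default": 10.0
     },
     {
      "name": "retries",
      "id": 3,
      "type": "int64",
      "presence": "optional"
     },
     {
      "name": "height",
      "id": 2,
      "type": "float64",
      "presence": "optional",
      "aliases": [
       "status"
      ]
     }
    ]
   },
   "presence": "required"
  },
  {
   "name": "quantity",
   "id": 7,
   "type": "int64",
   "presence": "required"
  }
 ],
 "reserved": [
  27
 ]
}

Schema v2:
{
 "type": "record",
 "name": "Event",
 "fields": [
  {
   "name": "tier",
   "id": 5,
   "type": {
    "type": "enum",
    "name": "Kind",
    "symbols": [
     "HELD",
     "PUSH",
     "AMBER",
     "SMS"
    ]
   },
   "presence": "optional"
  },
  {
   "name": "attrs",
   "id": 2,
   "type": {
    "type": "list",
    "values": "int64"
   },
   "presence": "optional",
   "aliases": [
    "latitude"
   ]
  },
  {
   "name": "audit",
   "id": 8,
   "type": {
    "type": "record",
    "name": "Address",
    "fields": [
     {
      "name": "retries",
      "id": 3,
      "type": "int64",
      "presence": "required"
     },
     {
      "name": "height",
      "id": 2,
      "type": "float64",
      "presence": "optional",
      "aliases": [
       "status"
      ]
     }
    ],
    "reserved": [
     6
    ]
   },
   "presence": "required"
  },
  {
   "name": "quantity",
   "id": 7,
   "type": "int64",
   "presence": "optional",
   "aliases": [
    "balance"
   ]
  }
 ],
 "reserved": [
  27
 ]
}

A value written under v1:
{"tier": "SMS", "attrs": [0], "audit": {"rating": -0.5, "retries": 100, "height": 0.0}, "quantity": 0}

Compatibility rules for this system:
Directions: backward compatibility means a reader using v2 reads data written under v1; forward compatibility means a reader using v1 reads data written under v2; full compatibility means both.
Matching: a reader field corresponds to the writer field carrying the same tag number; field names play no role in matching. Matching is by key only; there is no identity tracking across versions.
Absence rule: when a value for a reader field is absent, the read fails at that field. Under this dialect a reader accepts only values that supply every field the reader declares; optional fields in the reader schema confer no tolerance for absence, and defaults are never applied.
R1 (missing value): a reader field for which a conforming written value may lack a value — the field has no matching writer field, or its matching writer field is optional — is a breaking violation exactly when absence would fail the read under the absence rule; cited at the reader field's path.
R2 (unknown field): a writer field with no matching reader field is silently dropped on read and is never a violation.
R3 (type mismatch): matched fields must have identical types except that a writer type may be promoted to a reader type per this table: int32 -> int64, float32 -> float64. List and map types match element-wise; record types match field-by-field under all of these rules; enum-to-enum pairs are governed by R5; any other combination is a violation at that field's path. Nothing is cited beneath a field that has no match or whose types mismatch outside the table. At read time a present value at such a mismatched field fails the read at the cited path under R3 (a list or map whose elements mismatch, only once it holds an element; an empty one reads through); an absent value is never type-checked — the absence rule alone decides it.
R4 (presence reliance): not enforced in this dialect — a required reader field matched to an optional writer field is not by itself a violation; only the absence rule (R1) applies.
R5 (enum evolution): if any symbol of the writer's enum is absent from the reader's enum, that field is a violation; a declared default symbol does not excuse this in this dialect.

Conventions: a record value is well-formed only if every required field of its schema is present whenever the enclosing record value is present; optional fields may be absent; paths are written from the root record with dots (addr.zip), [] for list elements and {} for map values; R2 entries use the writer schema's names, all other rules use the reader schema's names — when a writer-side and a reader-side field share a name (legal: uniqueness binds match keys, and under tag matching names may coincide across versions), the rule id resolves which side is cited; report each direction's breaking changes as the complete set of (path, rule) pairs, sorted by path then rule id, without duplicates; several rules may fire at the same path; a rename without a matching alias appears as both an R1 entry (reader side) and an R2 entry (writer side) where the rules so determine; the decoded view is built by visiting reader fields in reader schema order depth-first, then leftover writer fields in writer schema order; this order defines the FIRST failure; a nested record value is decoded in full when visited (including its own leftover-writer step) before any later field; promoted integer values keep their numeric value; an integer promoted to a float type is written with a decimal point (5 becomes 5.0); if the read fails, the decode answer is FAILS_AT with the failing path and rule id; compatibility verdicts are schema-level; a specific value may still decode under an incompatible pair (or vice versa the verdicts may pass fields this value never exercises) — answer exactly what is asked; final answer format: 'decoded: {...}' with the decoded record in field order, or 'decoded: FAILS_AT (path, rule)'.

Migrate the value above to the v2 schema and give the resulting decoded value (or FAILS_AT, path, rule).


the writer's type comes first in each Event pair
decode (reader v2):
  tier := "SMS"
  attrs := [0]
  audit.retries := 100
  audit.height := 0.0
  writer audit.rating: unknown -> dropped
  quantity := 0
  => decoded: {"tier": "SMS", "attrs": [0], "audit": {"retries": 100, "height": 0.0}, "quantity": 0}
ruling out the remaining Event differences:
  field retries in record Address: optional changed to required -> shifts the Event verdicts, not this decode
  field quantity in record Event: required changed to optional -> shifts the Event verdicts, not this decode

decoded: {"tier": "SMS", "attrs": [0], "audit": {"retries": 100, "height": 0.0}, "quantity": 0}


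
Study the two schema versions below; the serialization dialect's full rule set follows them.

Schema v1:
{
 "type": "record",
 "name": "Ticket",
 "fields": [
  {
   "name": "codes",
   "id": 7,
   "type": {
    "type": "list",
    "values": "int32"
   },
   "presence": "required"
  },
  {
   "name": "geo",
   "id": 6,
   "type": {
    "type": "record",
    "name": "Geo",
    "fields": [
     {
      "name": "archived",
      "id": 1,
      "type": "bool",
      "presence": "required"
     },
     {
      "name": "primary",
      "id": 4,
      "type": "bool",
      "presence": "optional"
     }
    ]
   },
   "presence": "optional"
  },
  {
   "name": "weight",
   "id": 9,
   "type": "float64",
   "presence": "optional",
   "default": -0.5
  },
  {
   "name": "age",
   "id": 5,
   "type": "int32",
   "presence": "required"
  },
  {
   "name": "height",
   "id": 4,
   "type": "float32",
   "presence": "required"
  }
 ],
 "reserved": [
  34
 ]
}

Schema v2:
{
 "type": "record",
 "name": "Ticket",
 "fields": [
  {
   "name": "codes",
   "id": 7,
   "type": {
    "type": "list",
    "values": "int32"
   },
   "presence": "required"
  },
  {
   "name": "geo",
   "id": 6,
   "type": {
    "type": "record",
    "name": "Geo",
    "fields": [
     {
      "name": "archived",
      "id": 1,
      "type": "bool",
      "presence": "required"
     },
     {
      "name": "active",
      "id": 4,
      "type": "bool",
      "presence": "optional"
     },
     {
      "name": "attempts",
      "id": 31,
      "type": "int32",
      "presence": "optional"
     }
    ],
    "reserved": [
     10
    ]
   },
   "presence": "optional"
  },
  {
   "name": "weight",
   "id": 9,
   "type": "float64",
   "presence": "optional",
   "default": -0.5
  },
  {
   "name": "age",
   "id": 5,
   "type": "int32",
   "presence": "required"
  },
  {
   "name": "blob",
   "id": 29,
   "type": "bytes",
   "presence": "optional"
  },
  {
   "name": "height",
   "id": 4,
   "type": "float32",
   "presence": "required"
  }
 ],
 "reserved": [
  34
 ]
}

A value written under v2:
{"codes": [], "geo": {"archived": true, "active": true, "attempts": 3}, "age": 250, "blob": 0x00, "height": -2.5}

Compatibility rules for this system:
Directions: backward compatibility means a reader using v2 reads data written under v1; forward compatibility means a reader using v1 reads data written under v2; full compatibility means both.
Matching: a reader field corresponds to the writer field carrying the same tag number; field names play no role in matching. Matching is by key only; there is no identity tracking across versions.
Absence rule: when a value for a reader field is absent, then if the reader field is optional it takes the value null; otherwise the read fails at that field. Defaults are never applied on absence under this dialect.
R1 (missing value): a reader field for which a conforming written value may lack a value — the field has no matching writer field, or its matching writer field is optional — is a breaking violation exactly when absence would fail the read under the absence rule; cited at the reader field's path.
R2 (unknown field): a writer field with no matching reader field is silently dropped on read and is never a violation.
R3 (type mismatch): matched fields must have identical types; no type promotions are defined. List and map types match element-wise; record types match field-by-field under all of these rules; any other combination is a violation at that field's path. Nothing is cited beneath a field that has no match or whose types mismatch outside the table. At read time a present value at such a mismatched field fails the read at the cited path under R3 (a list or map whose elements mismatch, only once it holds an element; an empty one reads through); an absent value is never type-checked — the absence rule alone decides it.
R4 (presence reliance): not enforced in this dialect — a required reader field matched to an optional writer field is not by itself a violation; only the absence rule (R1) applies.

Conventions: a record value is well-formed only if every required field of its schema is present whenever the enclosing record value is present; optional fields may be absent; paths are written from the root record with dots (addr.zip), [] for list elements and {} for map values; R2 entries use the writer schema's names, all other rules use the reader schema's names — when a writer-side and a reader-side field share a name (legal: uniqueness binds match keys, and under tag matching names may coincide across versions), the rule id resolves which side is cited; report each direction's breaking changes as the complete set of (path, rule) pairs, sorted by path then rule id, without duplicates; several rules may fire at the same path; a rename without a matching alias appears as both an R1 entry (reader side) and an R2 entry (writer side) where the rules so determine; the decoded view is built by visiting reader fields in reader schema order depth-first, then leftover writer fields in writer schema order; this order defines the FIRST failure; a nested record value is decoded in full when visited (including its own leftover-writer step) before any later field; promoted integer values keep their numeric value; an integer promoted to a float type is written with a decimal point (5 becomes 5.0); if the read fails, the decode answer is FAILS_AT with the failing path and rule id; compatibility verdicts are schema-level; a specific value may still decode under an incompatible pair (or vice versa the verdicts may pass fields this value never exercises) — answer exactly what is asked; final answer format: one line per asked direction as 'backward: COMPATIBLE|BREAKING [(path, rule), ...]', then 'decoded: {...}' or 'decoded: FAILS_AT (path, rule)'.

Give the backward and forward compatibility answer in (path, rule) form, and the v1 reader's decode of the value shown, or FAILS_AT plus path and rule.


arrows below run writer -> reader for Ticket
backward pass over Ticket, reader schema v2, writer schema v1:
  codes <- codes (list<int32> -> list<int32>, writer required)
  geo <- geo (Geo -> Geo, writer optional)
  weight <- weight (float64 -> float64, writer optional)
  age <- age (int32 -> int32, writer required)
  blob has no writer counterpart
  height <- height (float32 -> float32, writer required)
  geo.archived <- geo.archived (bool -> bool, writer required)
  geo.active <- geo.primary (bool -> bool, writer optional)
  geo.attempts has no writer counterpart
  => no violations; backward on Ticket: COMPATIBLE
forward pass over Ticket, reader schema v1, writer schema v2:
  codes <- codes (list<int32> -> list<int32>, writer required)
  geo <- geo (Geo -> Geo, writer optional)
  weight <- weight (float64 -> float64, writer optional)
  age <- age (int32 -> int32, writer required)
  height <- height (float32 -> float32, writer required)
  blob (writer side), unknown to reader
  geo.archived <- geo.archived (bool -> bool, writer required)
  geo.primary <- geo.active (bool -> bool, writer optional)
  geo.attempts (writer side), unknown to reader
  => no violations; forward on Ticket: COMPATIBLE
decode (reader v1):
  codes := []
  geo.archived := true
  geo.primary := true (from writer active)
  writer geo.attempts: unmatched, discarded
  weight := null (not supplied -> null)
  age := 250
  height := -2.5
  writer blob: unmatched, discarded
  => decoded: {"codes": [], "geo": {"archived": true, "primary": true}, "weight": null, "age": 250, "height": -2.5}

backward: COMPATIBLE []; forward: COMPATIBLE []; decoded: {"codes": [], "geo": {"archived": true, "primary": true}, "weight": null, "age": 250, "height": -2.5}


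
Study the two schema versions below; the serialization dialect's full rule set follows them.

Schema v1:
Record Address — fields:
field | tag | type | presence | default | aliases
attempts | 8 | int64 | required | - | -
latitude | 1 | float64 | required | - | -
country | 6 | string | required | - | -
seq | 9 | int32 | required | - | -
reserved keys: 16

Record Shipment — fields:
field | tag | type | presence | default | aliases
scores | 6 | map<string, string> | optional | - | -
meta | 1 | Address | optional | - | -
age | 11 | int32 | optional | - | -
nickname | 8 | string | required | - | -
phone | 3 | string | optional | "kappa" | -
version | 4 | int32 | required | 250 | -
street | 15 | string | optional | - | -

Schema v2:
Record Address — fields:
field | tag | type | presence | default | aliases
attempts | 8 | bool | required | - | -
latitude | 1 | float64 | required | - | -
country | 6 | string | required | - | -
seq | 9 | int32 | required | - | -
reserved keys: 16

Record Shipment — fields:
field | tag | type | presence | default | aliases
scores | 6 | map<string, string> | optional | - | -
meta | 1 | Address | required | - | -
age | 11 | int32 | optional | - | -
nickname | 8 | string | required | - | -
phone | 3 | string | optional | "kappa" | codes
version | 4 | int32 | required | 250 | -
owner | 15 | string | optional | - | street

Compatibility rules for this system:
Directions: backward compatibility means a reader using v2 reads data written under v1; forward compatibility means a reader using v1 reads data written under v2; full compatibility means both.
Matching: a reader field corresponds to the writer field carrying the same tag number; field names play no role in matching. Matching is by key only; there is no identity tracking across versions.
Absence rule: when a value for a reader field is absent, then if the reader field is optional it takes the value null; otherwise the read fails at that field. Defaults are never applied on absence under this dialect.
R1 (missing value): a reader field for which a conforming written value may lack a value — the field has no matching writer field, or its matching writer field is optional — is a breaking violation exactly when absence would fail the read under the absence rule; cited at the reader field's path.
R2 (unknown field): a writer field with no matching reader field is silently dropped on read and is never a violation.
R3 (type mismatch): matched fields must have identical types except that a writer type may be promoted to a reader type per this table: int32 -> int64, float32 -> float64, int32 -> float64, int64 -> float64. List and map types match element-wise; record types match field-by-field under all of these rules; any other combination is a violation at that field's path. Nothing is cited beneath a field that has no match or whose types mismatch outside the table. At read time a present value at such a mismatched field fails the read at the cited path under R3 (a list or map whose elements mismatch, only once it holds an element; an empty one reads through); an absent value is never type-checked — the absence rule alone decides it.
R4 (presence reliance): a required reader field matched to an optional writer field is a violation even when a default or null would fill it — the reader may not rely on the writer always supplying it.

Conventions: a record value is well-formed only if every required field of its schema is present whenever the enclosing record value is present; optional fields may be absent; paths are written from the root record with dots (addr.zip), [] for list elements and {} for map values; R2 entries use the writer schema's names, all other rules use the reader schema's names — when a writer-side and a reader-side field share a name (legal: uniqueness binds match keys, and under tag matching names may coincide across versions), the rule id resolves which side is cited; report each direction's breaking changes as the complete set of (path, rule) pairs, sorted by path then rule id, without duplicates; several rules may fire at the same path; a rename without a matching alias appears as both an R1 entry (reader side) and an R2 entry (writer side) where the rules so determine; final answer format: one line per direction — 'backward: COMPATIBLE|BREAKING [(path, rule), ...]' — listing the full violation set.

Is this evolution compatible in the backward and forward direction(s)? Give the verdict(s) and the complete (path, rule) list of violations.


backward: BREAKING [(meta, R1), (meta, R4), (meta.attempts, R3)]; forward: BREAKING [(meta.attempts, R3)]

in Shipment below, arrows point writer -> reader
checking backward for Shipment: reader v2 against writer v1:
  scores: map<string, string> -> map<string, string>, writer optional; from scores
  meta: Address -> Address, writer optional; from meta
  age: int32 -> int32, writer optional; from age
  nickname: string -> string, writer required; from nickname
  phone: string -> string, writer optional; from phone
  version: int32 -> int32, writer required; from version
  owner: string -> string, writer optional; from street
  meta.attempts: int64 -> bool, writer required; from meta.attempts
  meta.latitude: float64 -> float64, writer required; from meta.latitude
  meta.country: string -> string, writer required; from meta.country
  meta.seq: int32 -> int32, writer required; from meta.seq
  R1 fires at meta
  R4 fires at meta
  R3 fires at meta.attempts
  => backward verdict for Shipment: BREAKING, 3 violation(s)
checking forward for Shipment: reader v1 against writer v2:
  scores: map<string, string> -> map<string, string>, writer optional; from scores
  meta: Address -> Address, writer required; from meta
  age: int32 -> int32, writer optional; from age
  nickname: string -> string, writer required; from nickname
  phone: string -> string, writer optional; from phone
  version: int32 -> int32, writer required; from version
  street: string -> string, writer optional; from owner
  meta.attempts: bool -> int64, writer required; from meta.attempts
  meta.latitude: float64 -> float64, writer required; from meta.latitude
  meta.country: string -> string, writer required; from meta.country
  meta.seq: int32 -> int32, writer required; from meta.seq
  R3 fires at meta.attempts
  => forward verdict for Shipment: BREAKING, 1 violation(s)


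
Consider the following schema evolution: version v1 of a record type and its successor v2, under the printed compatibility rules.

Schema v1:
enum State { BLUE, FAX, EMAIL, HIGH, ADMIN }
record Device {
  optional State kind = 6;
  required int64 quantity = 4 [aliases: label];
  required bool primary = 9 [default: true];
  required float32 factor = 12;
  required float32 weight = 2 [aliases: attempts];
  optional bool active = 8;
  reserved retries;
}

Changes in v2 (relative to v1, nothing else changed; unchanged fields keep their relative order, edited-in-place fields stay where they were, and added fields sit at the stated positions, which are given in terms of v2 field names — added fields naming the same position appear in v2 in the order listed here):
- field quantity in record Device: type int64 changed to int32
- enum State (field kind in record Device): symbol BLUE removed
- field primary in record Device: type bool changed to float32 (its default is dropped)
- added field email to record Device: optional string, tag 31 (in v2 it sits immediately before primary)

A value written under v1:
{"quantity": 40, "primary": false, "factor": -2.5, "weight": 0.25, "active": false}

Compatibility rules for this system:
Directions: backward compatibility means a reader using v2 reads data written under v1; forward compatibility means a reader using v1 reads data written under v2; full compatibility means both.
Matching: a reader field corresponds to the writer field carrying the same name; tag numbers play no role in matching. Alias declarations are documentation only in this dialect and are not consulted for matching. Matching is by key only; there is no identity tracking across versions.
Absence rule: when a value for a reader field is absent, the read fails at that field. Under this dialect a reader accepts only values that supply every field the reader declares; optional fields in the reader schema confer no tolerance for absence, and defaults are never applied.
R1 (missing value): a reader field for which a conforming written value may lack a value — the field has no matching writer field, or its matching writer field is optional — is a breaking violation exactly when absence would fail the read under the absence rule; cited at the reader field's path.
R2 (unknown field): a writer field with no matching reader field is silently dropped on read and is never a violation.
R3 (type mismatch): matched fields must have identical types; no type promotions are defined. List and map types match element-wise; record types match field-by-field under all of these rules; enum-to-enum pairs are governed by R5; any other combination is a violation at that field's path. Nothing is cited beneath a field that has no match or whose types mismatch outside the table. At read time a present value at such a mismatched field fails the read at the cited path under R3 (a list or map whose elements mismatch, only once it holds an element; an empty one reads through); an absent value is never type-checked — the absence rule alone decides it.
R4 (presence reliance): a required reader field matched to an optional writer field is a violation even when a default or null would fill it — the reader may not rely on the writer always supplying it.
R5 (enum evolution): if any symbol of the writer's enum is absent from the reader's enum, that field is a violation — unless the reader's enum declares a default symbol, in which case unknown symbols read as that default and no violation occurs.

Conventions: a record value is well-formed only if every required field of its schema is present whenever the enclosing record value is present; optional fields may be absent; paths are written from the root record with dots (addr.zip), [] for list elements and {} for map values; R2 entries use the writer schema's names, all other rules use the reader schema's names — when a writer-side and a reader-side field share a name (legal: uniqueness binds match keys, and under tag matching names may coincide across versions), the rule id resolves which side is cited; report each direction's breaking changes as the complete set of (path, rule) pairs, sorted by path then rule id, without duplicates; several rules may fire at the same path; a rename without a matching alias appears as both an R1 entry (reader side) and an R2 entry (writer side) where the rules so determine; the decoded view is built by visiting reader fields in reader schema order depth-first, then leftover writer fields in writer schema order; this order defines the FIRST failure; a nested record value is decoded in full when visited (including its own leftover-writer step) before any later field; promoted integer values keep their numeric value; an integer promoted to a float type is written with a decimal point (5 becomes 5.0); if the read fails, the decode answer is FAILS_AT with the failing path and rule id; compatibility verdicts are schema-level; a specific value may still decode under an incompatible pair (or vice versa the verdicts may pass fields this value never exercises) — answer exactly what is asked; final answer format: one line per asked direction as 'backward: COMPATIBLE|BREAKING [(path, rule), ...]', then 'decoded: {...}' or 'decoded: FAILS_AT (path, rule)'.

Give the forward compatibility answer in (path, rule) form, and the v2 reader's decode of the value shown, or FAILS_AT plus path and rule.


forward: BREAKING [(active, R1), (kind, R1), (primary, R3), (quantity, R3)]; decoded: FAILS_AT (kind, R1)

each type pair in Device: writer, then reader
forward for Device (reader v1, writer v2):
  writer optional, State -> State: reader kind maps from writer kind
  writer required, int32 -> int64: reader quantity maps from writer quantity
  writer required, float32 -> bool: reader primary maps from writer primary
  writer required, float32 -> float32: reader factor maps from writer factor
  writer required, float32 -> float32: reader weight maps from writer weight
  writer optional, bool -> bool: reader active maps from writer active
  writer field email has no reader counterpart
  R1 fires at active
  R1 fires at kind
  R3 fires at primary
  R3 fires at quantity
  => 4 violation(s): forward is BREAKING for Device
decode walk for Device under reader schema v2:
  read fails at kind under R1 (no fill)
  => FAILS_AT (kind, R1)
diffs on Device not affecting the asked answer:
  added field email to record Device: optional string, tag 31 (in v2 it sits immediately before primary) -> fires only in the backward direction of Device, which is not asked here


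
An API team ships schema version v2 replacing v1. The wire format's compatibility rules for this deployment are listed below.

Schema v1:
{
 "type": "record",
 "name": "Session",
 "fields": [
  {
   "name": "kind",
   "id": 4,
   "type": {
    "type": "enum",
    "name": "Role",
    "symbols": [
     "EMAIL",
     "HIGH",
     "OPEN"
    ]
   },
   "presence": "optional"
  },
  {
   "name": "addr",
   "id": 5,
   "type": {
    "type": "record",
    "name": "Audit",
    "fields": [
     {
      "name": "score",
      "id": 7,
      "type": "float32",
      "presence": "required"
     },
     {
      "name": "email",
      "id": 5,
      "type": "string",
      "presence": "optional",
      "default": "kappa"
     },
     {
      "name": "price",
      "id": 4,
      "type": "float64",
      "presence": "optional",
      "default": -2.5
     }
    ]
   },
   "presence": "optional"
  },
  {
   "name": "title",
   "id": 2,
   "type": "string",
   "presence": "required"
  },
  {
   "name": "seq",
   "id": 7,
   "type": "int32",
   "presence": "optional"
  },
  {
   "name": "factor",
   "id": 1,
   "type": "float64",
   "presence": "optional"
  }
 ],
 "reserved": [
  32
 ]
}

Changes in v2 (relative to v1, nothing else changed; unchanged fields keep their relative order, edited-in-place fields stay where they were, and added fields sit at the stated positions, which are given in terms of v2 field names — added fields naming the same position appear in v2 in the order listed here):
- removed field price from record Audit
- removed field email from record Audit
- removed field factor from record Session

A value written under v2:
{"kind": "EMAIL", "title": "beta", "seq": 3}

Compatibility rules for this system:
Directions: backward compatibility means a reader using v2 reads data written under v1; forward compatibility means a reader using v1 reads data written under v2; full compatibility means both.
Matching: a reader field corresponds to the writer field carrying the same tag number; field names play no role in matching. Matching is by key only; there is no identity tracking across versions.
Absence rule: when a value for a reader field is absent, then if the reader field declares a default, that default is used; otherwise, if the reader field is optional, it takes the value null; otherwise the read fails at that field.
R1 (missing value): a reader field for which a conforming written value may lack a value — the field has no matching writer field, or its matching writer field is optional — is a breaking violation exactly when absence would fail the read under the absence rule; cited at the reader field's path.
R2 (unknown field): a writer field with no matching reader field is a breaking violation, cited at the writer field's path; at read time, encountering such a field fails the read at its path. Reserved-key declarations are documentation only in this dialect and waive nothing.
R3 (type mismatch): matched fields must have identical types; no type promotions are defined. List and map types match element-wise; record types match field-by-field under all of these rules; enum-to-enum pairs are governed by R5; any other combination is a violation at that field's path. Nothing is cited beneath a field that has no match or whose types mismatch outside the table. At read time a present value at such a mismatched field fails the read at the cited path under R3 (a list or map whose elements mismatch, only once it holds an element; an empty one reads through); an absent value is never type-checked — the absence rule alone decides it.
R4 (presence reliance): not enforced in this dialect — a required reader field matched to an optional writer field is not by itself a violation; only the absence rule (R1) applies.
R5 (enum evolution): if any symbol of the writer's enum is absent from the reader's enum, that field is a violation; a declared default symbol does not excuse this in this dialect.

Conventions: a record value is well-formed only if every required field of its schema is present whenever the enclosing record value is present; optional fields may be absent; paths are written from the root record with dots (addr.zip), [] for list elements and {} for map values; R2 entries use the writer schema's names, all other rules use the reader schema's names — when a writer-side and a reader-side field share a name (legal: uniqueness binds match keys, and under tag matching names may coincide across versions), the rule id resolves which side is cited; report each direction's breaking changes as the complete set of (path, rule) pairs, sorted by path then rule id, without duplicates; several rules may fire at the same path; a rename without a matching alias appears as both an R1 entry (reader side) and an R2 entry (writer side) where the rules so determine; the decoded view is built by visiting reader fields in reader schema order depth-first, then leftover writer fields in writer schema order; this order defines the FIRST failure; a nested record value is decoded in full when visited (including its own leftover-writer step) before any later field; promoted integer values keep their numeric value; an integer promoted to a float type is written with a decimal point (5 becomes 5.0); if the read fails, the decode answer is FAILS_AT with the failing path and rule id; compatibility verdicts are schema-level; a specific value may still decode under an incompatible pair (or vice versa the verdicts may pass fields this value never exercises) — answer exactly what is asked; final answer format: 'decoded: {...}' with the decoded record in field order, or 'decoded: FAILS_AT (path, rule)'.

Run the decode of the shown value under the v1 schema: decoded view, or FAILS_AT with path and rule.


in Session below, arrows point writer -> reader
decoding the Session value with the v1 reader:
  kind := "EMAIL"
  addr := null (missing; optional => null)
  title := "beta"
  seq := 3
  factor := null (missing; optional => null)
  => decoded: {"kind": "EMAIL", "addr": null, "title": "beta", "seq": 3, "factor": null}
checking off the Session differences that do not matter here:
  removed field price from record Audit -> shifts the Session verdicts, not this decode
  removed field email from record Audit -> shifts the Session verdicts, not this decode
  removed field factor from record Session -> shifts the Session verdicts, not this decode

decoded: {"kind": "EMAIL", "addr": null, "title": "beta", "seq": 3, "factor": null}
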